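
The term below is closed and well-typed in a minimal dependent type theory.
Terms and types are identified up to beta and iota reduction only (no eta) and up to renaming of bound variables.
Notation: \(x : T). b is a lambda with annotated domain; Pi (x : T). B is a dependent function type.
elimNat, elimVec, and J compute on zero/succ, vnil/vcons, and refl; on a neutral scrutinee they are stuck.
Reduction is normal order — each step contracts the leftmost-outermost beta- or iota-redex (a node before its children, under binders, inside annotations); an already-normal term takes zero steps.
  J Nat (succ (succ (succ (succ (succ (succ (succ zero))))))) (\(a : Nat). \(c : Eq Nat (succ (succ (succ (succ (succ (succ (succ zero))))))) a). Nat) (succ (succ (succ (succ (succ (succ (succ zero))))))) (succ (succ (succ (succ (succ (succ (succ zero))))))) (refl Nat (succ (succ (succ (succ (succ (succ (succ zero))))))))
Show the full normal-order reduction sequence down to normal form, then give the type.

reduction (normal order):
  J Nat (succ (succ (succ (succ (succ (succ (succ zero))))))) (\(a : Nat). \(c : Eq Nat (succ (succ (succ (succ (succ (succ (succ zero))))))) a). Nat) (succ (succ (succ (succ (succ (succ (succ zero))))))) (succ (succ (succ (succ (succ (succ (succ zero))))))) (refl Nat (succ (succ (succ (succ (succ (succ (succ zero))))))))
  ~> succ (succ (succ (succ (succ (succ (succ zero))))))
the term's type:
  Nat


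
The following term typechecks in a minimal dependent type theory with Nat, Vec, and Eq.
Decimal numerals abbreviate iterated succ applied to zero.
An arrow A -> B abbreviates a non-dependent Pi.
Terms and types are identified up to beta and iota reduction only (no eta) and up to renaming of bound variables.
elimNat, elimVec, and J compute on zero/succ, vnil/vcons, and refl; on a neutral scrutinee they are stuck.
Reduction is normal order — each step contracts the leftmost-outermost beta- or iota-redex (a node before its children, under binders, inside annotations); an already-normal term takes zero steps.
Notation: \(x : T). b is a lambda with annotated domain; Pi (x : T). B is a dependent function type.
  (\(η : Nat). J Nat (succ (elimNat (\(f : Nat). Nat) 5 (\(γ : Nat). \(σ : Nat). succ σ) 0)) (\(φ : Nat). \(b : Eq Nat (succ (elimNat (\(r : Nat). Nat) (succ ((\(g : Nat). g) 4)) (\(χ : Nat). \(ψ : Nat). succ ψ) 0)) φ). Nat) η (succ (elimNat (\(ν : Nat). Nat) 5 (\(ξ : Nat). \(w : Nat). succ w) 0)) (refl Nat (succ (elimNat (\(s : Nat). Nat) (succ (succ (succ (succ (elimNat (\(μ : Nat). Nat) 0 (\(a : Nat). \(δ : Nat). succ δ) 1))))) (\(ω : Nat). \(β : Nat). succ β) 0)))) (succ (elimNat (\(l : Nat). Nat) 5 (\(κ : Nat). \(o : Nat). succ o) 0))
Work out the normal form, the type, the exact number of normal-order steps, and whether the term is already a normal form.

normal form:
  6
inferred type:
  Nat
steps to reach normal form (normal order): 3
started in normal form: no
first redex: a beta-redex


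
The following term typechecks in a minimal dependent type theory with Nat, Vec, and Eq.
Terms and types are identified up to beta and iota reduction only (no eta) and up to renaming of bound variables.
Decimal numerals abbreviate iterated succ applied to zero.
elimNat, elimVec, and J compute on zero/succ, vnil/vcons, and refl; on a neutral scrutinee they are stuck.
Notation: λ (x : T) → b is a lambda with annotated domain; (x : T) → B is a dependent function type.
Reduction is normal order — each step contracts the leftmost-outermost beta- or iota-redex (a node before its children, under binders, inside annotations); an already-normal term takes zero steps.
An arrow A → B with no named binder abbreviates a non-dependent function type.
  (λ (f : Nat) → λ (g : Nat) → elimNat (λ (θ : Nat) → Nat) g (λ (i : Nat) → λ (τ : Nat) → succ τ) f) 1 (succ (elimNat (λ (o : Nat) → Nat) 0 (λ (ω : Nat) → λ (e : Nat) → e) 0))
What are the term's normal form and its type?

resulting normal form:
  2
the term's type:
  Nat


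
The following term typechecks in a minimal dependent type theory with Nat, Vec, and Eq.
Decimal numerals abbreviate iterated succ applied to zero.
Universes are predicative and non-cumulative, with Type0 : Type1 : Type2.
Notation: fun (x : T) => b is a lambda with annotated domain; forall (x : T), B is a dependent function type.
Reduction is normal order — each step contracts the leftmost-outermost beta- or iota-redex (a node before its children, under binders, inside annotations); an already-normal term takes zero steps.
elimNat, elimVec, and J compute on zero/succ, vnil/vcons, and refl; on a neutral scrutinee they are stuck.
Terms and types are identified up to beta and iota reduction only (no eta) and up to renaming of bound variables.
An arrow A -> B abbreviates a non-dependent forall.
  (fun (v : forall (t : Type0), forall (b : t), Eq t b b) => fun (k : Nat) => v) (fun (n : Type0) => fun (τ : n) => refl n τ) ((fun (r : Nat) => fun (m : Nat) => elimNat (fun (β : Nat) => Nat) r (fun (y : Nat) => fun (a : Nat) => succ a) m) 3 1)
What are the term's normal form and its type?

resulting normal form:
  fun (v : Type0) => fun (t : v) => refl v t
type:
  forall (v : Type0), forall (t : v), Eq v t t


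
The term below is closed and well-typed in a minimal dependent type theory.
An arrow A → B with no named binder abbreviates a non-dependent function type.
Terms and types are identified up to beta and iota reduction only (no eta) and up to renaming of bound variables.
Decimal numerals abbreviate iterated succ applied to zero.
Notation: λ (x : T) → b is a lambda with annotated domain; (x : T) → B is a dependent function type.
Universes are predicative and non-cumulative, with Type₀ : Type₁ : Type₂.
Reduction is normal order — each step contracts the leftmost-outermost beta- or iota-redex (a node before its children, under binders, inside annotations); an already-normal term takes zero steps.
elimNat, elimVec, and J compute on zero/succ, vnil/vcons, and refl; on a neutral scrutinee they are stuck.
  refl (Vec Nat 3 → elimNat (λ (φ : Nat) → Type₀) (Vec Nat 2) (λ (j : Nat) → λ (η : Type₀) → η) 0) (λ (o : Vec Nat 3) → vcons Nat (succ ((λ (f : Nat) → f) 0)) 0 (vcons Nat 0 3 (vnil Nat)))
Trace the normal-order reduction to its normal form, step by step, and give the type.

normal-order reduction:
  refl (Vec Nat 3 → elimNat (λ (φ : Nat) → Type₀) (Vec Nat 2) (λ (j : Nat) → λ (η : Type₀) → η) 0) (λ (o : Vec Nat 3) → vcons Nat (succ ((λ (f : Nat) → f) 0)) 0 (vcons Nat 0 3 (vnil Nat)))
  ~> refl (Vec Nat 3 → Vec Nat 2) (λ (φ : Vec Nat 3) → vcons Nat (succ ((λ (j : Nat) → j) 0)) 0 (vcons Nat 0 3 (vnil Nat)))
  ~> refl (Vec Nat 3 → Vec Nat 2) (λ (φ : Vec Nat 3) → vcons Nat 1 0 (vcons Nat 0 3 (vnil Nat)))
type:
  Eq (Vec Nat 3 → Vec Nat 2) (λ (φ : Vec Nat 3) → vcons Nat 1 0 (vcons Nat 0 3 (vnil Nat))) (λ (j : Vec Nat 3) → vcons Nat 1 0 (vcons Nat 0 3 (vnil Nat)))


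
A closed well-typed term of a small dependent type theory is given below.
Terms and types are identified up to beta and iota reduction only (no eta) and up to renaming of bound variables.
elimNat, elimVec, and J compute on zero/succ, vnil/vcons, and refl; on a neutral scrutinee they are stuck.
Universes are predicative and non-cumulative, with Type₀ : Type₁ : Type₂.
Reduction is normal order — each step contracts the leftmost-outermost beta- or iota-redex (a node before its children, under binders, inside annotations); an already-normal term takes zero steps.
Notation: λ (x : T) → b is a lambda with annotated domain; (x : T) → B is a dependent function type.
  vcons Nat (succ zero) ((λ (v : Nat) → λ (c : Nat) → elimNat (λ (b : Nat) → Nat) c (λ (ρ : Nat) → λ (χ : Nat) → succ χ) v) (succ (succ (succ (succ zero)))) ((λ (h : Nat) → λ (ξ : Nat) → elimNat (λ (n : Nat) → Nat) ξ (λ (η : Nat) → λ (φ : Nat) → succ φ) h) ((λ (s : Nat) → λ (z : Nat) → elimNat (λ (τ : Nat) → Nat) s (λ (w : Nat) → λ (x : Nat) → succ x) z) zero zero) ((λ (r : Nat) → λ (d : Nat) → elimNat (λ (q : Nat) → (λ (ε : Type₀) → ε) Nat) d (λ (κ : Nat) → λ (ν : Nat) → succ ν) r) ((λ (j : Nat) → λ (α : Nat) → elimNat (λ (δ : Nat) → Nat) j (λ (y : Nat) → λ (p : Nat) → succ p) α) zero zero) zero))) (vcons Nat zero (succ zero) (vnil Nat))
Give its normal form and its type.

normal form:
  vcons Nat (succ zero) (succ (succ (succ (succ zero)))) (vcons Nat zero (succ zero) (vnil Nat))
type:
  Vec Nat (succ (succ zero))


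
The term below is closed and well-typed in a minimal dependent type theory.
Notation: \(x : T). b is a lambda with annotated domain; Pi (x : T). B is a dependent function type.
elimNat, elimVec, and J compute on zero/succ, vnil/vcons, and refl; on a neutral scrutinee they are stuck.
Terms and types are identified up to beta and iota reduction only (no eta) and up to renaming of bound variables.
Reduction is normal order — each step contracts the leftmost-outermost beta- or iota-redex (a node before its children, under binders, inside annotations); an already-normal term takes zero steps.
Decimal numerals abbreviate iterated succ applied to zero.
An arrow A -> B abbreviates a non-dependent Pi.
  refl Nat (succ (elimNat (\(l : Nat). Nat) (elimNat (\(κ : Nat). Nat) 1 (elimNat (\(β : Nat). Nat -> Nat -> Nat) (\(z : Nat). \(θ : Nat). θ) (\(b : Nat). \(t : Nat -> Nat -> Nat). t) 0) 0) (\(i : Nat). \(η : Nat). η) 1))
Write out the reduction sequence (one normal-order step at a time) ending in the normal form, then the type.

normal-order reduction sequence:
  refl Nat (succ (elimNat (\(l : Nat). Nat) (elimNat (\(κ : Nat). Nat) 1 (elimNat (\(β : Nat). Nat -> Nat -> Nat) (\(z : Nat). \(θ : Nat). θ) (\(b : Nat). \(t : Nat -> Nat -> Nat). t) 0) 0) (\(i : Nat). \(η : Nat). η) 1))
  ~> refl Nat (succ ((\(l : Nat). \(κ : Nat). κ) 0 (elimNat (\(β : Nat). Nat) (elimNat (\(z : Nat). Nat) 1 (elimNat (\(θ : Nat). Nat -> Nat -> Nat) (\(b : Nat). \(t : Nat). t) (\(i : Nat). \(η : Nat -> Nat -> Nat). η) 0) 0) (\(ζ : Nat). \(ν : Nat). ν) 0)))
  ~> refl Nat (succ ((\(l : Nat). l) (elimNat (\(κ : Nat). Nat) (elimNat (\(β : Nat). Nat) 1 (elimNat (\(z : Nat). Nat -> Nat -> Nat) (\(θ : Nat). \(b : Nat). b) (\(t : Nat). \(i : Nat -> Nat -> Nat). i) 0) 0) (\(η : Nat). \(ζ : Nat). ζ) 0)))
  ~> refl Nat (succ (elimNat (\(l : Nat). Nat) (elimNat (\(κ : Nat). Nat) 1 (elimNat (\(β : Nat). Nat -> Nat -> Nat) (\(z : Nat). \(θ : Nat). θ) (\(b : Nat). \(t : Nat -> Nat -> Nat). t) 0) 0) (\(i : Nat). \(η : Nat). η) 0))
  ~> refl Nat (succ (elimNat (\(l : Nat). Nat) 1 (elimNat (\(κ : Nat). Nat -> Nat -> Nat) (\(β : Nat). \(z : Nat). z) (\(θ : Nat). \(b : Nat -> Nat -> Nat). b) 0) 0))
  ~> refl Nat 2
inferred type:
  Eq Nat 2 2


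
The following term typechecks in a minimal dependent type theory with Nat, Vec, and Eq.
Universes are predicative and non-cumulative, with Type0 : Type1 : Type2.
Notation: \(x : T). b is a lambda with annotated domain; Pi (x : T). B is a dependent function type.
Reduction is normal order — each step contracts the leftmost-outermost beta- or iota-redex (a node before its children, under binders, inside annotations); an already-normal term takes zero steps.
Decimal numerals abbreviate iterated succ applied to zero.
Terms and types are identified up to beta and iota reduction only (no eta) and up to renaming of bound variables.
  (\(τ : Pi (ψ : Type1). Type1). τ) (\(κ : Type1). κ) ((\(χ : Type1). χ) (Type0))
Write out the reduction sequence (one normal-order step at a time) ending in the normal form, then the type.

normal-order reduction:
  (\(τ : Pi (ψ : Type1). Type1). τ) (\(κ : Type1). κ) ((\(χ : Type1). χ) (Type0))
  ~> (\(τ : Type1). τ) ((\(ψ : Type1). ψ) (Type0))
  ~> (\(τ : Type1). τ) (Type0)
  ~> Type0
type:
  Type1


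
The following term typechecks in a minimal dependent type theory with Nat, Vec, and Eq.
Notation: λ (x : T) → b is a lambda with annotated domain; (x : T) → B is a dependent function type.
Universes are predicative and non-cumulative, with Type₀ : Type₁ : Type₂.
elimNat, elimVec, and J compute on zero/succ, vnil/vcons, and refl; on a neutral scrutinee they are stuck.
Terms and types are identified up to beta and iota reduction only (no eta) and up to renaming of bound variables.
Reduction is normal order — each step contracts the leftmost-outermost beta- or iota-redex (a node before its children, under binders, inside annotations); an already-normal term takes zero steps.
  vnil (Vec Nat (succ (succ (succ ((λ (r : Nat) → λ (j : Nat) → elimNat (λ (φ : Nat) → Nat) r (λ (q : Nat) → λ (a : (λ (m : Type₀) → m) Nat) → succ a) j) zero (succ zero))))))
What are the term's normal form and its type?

normal form:
  vnil (Vec Nat (succ (succ (succ (succ zero)))))
inferred type:
  Vec (Vec Nat (succ (succ (succ (succ zero))))) zero
observation: 6 normal-order steps separate the term from its normal form.


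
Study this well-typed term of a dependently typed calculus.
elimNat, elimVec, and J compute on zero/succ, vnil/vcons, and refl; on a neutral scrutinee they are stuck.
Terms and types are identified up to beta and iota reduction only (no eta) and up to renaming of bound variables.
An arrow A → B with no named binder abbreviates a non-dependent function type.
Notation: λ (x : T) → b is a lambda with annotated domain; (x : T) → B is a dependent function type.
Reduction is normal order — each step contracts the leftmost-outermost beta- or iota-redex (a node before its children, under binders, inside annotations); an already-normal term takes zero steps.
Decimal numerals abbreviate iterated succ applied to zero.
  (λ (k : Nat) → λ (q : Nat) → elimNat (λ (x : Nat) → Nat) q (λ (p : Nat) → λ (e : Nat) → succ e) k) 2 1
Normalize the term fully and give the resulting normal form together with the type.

resulting normal form:
  3
type:
  Nat


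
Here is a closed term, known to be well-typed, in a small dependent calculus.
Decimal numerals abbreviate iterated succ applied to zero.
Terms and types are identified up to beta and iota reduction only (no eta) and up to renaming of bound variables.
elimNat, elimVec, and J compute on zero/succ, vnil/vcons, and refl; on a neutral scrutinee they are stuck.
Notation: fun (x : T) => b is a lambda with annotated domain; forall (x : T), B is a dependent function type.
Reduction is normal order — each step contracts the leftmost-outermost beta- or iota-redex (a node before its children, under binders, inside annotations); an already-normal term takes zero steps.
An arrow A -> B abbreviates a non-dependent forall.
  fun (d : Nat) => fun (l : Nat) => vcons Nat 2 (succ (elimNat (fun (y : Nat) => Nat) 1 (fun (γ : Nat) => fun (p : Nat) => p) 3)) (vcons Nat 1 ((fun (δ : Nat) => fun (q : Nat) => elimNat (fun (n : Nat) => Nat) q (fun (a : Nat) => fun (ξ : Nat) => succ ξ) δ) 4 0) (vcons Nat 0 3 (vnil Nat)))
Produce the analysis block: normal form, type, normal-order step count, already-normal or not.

resulting normal form:
  fun (d : Nat) => fun (l : Nat) => vcons Nat 2 2 (vcons Nat 1 4 (vcons Nat 0 3 (vnil Nat)))
type:
  Nat -> Nat -> Vec Nat 3
normal-order step count: 25
started in normal form: no
first redex: an elimNat iota-redex


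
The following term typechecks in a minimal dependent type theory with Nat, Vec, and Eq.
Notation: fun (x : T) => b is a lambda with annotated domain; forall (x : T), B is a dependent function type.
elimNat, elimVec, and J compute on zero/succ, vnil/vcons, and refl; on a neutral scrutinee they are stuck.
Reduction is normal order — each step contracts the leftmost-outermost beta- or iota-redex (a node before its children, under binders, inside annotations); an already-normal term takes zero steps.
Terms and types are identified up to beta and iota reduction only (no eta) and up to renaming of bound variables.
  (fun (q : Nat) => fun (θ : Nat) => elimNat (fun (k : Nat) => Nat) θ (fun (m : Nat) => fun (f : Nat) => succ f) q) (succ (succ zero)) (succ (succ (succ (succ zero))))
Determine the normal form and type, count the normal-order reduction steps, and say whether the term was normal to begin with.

reduced normal form:
  succ (succ (succ (succ (succ (succ zero)))))
inferred type:
  Nat
steps to reach normal form (normal order): 9
started in normal form: no
first contracted redex: a beta-redex


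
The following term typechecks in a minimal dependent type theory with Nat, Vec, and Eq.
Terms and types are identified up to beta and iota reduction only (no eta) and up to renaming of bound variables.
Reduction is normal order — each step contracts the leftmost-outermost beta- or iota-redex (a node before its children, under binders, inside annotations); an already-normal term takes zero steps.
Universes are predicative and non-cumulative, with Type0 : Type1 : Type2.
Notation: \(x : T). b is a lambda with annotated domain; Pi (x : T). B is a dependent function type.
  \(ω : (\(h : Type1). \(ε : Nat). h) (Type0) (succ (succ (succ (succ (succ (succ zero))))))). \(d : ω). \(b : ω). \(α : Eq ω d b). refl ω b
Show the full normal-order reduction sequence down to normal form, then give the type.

normal-order reduction:
  \(ω : (\(h : Type1). \(ε : Nat). h) (Type0) (succ (succ (succ (succ (succ (succ zero))))))). \(d : ω). \(b : ω). \(α : Eq ω d b). refl ω b
  ~> \(ω : (\(h : Nat). Type0) (succ (succ (succ (succ (succ (succ zero))))))). \(ε : ω). \(d : ω). \(b : Eq ω ε d). refl ω d
  ~> \(ω : Type0). \(h : ω). \(ε : ω). \(d : Eq ω h ε). refl ω ε
type:
  Pi (ω : Type0). Pi (h : ω). Pi (ε : ω). Pi (d : Eq ω h ε). Eq ω ε ε


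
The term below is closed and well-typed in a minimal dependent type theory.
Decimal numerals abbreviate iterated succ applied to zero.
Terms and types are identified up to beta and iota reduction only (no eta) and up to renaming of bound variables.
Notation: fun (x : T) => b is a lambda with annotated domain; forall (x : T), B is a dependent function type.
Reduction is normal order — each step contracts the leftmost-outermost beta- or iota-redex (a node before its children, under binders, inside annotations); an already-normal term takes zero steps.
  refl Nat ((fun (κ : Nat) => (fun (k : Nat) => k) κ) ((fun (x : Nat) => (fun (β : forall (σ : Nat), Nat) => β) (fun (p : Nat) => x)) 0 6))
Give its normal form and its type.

reduced normal form:
  refl Nat 0
the term's type:
  Eq Nat 0 0
observation: the term reaches its normal form after 5 normal-order steps.


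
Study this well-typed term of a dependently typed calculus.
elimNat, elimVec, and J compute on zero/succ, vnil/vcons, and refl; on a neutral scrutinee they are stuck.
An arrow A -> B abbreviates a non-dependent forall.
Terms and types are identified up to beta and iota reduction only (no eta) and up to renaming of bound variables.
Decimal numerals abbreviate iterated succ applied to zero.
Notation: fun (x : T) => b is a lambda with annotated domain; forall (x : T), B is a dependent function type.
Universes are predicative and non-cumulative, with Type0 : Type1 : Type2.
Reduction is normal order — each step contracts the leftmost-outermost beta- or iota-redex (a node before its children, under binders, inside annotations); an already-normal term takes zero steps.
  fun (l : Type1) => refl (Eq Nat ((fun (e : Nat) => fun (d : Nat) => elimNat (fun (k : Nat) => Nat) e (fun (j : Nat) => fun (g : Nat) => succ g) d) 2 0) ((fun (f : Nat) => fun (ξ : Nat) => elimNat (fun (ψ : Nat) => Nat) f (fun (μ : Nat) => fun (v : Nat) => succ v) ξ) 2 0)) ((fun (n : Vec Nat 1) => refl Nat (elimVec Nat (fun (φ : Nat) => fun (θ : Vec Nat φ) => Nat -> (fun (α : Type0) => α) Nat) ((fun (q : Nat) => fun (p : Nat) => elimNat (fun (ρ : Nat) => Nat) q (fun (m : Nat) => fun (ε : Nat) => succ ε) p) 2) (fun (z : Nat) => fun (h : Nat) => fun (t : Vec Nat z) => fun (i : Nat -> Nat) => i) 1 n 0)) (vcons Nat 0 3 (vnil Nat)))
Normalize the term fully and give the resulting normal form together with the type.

normal form:
  fun (l : Type1) => refl (Eq Nat 2 2) (refl Nat 2)
inferred type:
  Type1 -> Eq (Eq Nat 2 2) (refl Nat 2) (refl Nat 2)


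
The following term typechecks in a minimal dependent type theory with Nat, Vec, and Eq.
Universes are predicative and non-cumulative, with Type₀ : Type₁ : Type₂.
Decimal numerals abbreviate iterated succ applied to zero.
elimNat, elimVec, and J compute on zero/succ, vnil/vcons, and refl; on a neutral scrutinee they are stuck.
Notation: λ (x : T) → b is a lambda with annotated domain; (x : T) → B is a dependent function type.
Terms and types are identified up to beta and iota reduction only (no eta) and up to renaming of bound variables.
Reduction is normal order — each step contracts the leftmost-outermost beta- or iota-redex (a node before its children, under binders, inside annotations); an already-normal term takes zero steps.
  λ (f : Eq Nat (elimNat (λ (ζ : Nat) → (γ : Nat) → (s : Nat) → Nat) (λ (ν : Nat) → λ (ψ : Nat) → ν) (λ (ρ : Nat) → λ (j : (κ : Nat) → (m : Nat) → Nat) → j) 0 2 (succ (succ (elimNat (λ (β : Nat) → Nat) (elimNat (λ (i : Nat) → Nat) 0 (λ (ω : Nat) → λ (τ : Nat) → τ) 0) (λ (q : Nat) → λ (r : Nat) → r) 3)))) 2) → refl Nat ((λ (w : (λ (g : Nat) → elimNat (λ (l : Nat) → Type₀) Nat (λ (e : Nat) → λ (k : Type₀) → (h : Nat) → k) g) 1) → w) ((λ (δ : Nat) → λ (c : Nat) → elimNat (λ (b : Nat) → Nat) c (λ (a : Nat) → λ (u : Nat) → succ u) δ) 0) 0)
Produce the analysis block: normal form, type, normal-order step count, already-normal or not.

reduced normal form:
  λ (f : Eq Nat 2 2) → refl Nat 0
the term's type:
  (f : Eq Nat 2 2) → Eq Nat 0 0
steps to reach normal form (normal order): 7
already normal: no
first redex: an elimNat iota-redex


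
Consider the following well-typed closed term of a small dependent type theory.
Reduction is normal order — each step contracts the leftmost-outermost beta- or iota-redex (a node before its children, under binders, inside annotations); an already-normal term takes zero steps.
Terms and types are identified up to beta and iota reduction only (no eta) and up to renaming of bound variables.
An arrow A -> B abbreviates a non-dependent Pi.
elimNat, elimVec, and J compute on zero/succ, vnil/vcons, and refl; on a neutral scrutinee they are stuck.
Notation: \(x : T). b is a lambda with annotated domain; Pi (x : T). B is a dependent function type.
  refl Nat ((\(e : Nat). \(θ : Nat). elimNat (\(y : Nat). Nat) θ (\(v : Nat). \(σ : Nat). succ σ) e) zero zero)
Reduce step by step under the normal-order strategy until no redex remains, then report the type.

normal-order reduction sequence:
  refl Nat ((\(e : Nat). \(θ : Nat). elimNat (\(y : Nat). Nat) θ (\(v : Nat). \(σ : Nat). succ σ) e) zero zero)
  ~> refl Nat ((\(e : Nat). elimNat (\(θ : Nat). Nat) e (\(y : Nat). \(v : Nat). succ v) zero) zero)
  ~> refl Nat (elimNat (\(e : Nat). Nat) zero (\(θ : Nat). \(y : Nat). succ y) zero)
  ~> refl Nat zero
type:
  Eq Nat zero zero


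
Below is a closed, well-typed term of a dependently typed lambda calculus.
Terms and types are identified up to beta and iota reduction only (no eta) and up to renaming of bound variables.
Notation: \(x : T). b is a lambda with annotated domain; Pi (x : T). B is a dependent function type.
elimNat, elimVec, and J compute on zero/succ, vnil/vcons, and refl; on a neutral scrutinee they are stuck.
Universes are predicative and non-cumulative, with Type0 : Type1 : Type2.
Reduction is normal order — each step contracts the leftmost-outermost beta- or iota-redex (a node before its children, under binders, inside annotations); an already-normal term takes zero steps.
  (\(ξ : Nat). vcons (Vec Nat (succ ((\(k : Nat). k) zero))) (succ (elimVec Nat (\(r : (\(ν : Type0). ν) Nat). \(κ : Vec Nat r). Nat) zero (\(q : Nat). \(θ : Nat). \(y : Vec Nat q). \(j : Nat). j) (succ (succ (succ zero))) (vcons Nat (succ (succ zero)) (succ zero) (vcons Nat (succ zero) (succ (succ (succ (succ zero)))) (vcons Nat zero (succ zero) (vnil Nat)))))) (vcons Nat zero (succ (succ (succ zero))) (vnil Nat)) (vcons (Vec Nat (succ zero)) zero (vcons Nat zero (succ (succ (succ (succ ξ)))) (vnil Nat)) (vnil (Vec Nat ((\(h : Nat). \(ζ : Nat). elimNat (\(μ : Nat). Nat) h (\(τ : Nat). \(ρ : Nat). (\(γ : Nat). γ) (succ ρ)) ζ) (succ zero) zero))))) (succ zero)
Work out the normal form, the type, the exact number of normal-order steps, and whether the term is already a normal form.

resulting normal form:
  vcons (Vec Nat (succ zero)) (succ zero) (vcons Nat zero (succ (succ (succ zero))) (vnil Nat)) (vcons (Vec Nat (succ zero)) zero (vcons Nat zero (succ (succ (succ (succ (succ zero))))) (vnil Nat)) (vnil (Vec Nat (succ zero))))
the term's type:
  Vec (Vec Nat (succ zero)) (succ (succ zero))
steps to reach normal form (normal order): 21
term was already normal: no
first contracted redex: a beta-redex


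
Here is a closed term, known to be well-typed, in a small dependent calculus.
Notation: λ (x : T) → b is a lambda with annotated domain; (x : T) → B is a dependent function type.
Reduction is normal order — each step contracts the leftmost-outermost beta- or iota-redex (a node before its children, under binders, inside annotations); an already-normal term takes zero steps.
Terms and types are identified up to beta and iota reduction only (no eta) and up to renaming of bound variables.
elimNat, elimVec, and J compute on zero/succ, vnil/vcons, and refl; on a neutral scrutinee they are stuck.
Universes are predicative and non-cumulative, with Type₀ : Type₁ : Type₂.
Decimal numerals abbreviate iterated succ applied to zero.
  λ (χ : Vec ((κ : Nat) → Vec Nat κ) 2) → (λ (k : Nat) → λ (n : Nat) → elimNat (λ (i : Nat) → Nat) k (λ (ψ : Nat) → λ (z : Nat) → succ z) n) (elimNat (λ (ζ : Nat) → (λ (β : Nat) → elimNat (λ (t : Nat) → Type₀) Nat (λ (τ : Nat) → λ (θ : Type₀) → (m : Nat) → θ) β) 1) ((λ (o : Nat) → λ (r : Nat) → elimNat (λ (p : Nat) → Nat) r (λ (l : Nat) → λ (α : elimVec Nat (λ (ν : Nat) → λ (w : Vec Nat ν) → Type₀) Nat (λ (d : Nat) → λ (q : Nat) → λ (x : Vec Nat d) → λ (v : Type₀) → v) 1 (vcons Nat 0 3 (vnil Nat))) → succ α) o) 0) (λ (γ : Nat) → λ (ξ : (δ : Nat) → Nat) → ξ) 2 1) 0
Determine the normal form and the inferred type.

reduced normal form:
  λ (χ : Vec ((κ : Nat) → Vec Nat κ) 2) → 1
the term's type:
  (χ : Vec ((κ : Nat) → Vec Nat κ) 2) → Nat


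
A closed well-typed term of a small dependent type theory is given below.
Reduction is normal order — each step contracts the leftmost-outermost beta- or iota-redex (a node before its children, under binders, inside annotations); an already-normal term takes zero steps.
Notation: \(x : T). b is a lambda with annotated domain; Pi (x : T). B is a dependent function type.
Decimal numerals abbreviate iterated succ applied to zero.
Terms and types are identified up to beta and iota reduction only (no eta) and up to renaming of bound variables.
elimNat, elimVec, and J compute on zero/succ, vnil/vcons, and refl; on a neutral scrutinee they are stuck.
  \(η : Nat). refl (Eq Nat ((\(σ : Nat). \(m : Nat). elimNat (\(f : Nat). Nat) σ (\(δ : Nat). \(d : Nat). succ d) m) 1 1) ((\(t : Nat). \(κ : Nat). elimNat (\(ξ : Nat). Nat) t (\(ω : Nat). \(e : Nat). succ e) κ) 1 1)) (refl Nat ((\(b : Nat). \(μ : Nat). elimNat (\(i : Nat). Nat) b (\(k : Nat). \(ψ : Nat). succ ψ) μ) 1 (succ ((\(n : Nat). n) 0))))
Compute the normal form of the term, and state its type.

resulting normal form:
  \(η : Nat). refl (Eq Nat 2 2) (refl Nat 2)
the term's type:
  Pi (η : Nat). Eq (Eq Nat 2 2) (refl Nat 2) (refl Nat 2)


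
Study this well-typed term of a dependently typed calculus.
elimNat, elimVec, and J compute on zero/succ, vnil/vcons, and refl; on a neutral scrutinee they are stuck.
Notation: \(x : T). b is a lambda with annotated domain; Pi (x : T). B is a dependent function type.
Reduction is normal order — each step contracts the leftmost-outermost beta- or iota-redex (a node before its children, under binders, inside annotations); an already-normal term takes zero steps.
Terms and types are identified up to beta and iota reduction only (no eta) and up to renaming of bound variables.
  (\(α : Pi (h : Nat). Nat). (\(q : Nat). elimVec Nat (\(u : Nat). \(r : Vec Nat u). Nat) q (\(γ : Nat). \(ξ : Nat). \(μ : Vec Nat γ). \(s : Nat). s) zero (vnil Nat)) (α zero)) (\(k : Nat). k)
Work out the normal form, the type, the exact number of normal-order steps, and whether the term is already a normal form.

normal form:
  zero
type:
  Nat
normal-order step count: 4
term was already normal: no
first redex: a beta-redex


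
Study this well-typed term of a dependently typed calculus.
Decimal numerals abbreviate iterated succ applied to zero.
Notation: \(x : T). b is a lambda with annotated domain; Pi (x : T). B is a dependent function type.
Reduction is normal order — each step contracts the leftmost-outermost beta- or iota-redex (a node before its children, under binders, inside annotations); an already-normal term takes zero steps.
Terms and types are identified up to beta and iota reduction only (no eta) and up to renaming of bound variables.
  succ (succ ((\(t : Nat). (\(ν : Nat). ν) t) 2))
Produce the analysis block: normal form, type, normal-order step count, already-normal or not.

reduced normal form:
  4
inferred type:
  Nat
reduction steps (normal order): 2
term was already normal: no
first contracted redex: a beta-redex


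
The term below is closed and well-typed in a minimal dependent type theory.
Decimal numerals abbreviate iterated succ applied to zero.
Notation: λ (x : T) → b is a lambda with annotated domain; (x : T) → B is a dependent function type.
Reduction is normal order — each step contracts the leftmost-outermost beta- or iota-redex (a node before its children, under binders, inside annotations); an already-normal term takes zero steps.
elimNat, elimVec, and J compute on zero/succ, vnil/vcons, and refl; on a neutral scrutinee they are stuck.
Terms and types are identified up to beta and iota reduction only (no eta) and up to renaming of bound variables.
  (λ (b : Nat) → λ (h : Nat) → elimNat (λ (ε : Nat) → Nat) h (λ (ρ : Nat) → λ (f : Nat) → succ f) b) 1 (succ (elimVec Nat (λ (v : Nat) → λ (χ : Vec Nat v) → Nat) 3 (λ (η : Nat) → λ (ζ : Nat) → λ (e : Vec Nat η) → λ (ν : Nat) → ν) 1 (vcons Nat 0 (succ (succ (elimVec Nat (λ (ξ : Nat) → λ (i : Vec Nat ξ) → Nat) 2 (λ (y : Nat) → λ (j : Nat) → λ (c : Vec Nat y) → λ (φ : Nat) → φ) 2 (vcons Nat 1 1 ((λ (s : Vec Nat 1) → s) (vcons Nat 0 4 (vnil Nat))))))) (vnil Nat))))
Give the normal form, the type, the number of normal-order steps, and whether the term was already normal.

resulting normal form:
  5
the term's type:
  Nat
steps to reach normal form (normal order): 12
already normal: no
first redex: a beta-redex


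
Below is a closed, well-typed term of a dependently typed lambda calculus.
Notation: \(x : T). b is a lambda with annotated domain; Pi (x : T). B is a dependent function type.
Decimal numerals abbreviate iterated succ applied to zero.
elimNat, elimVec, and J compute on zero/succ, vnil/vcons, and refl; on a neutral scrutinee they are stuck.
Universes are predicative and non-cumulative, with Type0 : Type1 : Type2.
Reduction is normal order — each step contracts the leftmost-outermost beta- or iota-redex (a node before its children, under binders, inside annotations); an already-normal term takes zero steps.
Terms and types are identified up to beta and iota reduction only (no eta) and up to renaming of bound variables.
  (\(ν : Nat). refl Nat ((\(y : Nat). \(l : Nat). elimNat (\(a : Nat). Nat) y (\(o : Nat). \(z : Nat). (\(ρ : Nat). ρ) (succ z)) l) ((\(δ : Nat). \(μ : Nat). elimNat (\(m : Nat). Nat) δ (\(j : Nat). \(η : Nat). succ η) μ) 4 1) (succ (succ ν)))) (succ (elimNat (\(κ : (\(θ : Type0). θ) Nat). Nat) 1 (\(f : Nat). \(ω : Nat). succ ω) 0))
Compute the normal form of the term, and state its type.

reduced normal form:
  refl Nat 9
type:
  Eq Nat 9 9
observation: the first redex contracted is a beta-redex; the normal form is reached in 27 normal-order steps.


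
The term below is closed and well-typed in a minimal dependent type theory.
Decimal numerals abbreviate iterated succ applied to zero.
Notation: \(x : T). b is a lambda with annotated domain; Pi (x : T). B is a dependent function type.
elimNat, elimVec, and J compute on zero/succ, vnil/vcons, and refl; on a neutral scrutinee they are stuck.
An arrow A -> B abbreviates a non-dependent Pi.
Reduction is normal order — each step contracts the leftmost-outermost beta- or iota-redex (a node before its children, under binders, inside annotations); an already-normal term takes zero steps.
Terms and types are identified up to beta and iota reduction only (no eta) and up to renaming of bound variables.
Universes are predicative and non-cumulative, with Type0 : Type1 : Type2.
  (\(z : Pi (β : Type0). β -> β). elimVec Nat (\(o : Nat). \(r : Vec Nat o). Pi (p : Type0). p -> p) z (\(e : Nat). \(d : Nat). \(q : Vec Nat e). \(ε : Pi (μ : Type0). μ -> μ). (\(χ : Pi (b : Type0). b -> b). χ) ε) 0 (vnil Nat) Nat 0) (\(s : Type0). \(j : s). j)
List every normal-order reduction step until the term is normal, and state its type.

normal-order reduction sequence:
  (\(z : Pi (β : Type0). β -> β). elimVec Nat (\(o : Nat). \(r : Vec Nat o). Pi (p : Type0). p -> p) z (\(e : Nat). \(d : Nat). \(q : Vec Nat e). \(ε : Pi (μ : Type0). μ -> μ). (\(χ : Pi (b : Type0). b -> b). χ) ε) 0 (vnil Nat) Nat 0) (\(s : Type0). \(j : s). j)
  ~> elimVec Nat (\(z : Nat). \(β : Vec Nat z). Pi (o : Type0). o -> o) (\(r : Type0). \(p : r). p) (\(e : Nat). \(d : Nat). \(q : Vec Nat e). \(ε : Pi (μ : Type0). μ -> μ). (\(χ : Pi (b : Type0). b -> b). χ) ε) 0 (vnil Nat) Nat 0
  ~> (\(z : Type0). \(β : z). β) Nat 0
  ~> (\(z : Nat). z) 0
  ~> 0
type:
  Nat


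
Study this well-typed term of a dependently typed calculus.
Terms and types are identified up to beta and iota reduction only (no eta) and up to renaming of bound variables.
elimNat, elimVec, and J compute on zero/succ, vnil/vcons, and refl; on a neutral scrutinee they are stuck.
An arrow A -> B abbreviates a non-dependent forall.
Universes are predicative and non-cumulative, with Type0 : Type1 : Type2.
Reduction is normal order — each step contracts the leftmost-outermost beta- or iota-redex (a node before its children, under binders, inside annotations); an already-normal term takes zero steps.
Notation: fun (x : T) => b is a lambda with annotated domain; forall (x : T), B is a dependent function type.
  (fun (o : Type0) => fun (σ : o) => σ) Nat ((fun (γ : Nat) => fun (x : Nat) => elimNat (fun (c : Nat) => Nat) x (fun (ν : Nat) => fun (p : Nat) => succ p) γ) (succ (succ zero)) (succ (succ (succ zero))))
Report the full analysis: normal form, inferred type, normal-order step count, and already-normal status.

normal form:
  succ (succ (succ (succ (succ zero))))
inferred type:
  Nat
normal-order step count: 11
already normal: no
first redex: a beta-redex


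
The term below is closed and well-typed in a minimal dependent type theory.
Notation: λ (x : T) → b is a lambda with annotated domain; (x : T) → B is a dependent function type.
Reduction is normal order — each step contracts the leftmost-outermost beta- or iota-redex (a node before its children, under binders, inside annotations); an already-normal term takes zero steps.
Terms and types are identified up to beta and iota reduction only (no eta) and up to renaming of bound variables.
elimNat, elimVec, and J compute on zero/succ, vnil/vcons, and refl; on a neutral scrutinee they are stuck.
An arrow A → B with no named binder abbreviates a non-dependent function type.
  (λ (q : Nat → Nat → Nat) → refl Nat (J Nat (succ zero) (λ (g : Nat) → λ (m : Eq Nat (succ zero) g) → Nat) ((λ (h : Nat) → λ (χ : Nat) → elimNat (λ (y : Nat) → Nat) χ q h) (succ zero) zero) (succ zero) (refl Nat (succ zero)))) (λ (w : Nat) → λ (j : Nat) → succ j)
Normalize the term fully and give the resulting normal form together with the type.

normal form:
  refl Nat (succ zero)
inferred type:
  Eq Nat (succ zero) (succ zero)
observation: the leftmost-outermost redex is a beta-redex, and normalization takes 8 steps.


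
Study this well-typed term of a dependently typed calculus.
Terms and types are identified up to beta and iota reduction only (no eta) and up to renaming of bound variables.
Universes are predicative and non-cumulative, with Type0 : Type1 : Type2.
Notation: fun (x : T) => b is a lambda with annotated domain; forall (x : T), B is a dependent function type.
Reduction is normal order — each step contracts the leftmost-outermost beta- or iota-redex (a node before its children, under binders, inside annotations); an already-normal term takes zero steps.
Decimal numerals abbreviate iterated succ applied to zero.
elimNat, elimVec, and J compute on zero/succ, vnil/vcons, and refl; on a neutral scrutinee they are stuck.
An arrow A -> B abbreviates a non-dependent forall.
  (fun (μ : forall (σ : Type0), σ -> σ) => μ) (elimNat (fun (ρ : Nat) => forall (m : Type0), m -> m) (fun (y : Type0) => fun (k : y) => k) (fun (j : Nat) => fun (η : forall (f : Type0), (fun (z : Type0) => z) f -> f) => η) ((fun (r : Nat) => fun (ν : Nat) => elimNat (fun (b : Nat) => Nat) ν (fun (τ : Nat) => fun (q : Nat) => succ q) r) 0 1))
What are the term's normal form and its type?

resulting normal form:
  fun (μ : Type0) => fun (σ : μ) => σ
the term's type:
  forall (μ : Type0), μ -> μ
observation: contracting a beta-redex first, the term normalizes in 9 steps.


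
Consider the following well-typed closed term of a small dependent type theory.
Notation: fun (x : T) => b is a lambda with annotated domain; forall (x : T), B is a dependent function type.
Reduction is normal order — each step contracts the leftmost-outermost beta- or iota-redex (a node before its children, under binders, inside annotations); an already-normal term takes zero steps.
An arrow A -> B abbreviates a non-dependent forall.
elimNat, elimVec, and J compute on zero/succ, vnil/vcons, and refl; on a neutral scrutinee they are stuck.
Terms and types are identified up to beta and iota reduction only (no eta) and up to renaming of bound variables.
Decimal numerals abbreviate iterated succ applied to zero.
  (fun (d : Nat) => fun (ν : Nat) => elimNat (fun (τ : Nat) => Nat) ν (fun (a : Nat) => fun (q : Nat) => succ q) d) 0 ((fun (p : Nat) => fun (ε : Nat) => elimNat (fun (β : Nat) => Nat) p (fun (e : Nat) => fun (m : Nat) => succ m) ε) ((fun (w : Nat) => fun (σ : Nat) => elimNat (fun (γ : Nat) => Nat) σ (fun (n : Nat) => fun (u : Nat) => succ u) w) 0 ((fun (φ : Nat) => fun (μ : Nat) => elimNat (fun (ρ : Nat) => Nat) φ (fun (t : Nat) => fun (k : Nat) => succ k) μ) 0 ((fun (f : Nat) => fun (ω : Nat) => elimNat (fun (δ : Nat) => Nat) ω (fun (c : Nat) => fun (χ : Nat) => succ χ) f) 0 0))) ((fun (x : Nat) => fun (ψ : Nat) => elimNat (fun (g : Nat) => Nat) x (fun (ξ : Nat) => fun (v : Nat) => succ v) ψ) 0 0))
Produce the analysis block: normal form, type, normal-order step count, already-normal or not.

normal form:
  0
the term's type:
  Nat
reduction steps (normal order): 18
already normal: no
first redex: a beta-redex


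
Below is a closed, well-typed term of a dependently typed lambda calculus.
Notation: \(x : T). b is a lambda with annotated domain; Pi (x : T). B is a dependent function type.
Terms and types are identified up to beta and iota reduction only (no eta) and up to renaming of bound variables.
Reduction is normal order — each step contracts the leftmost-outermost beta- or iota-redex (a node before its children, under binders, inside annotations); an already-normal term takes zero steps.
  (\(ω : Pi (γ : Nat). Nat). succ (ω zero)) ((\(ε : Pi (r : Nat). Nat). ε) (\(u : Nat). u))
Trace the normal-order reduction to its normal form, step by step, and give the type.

normal-order reduction:
  (\(ω : Pi (γ : Nat). Nat). succ (ω zero)) ((\(ε : Pi (r : Nat). Nat). ε) (\(u : Nat). u))
  ~> succ ((\(ω : Pi (γ : Nat). Nat). ω) (\(ε : Nat). ε) zero)
  ~> succ ((\(ω : Nat). ω) zero)
  ~> succ zero
the term's type:
  Nat
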